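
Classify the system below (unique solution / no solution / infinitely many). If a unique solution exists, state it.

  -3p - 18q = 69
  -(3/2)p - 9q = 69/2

Row-reduce:
R1 ← R1 / (-3).
R2 ← R2 + 3/2·R1.
Rank is 1 with 2 unknowns, leaving q free.

infinitely many solutions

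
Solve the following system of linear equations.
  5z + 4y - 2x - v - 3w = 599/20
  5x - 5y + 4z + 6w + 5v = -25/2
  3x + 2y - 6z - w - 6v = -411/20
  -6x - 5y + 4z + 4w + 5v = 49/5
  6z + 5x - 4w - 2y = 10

Row-reduce the augmented matrix:
R1 ← R1 / (-2).
R2 ← R2 − 5·R1.
R3 ← R3 − 3·R1.
R4 ← R4 + 6·R1.
R5 ← R5 − 5·R1.
R2 ← R2 / (5).
R1 ← R1 + 2·R2.
R3 ← R3 − 8·R2.
R4 ← R4 + 17·R2.
R5 ← R5 − 8·R2.
R3 ← R3 / (-249/10).
R1 ← R1 − 41/10·R3.
R2 ← R2 − 33/10·R3.
R4 ← R4 − 451/10·R3.
R5 ← R5 + 79/10·R3.
R4 ← R4 / (569/249).
R1 ← R1 − 97/249·R4.
R2 ← R2 + 59/83·R4.
R3 ← R3 − 31/249·R4.
R5 ← R5 + 2021/249·R4.
R5 ← R5 / (-10372/569).
R1 ← R1 − 196/569·R5.
R2 ← R2 + 1349/569·R5.
R3 ← R3 − 397/569·R5.
R4 ← R4 + 1078/569·R5.
Reading off the reduced rows gives x = -9/5, y = 2, z = 3, w = -5/4, v = 2/5.

x = -9/5, y = 2, z = 3, w = -5/4, v = 2/5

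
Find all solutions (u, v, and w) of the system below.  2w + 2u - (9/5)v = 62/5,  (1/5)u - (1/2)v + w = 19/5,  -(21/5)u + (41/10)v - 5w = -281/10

no solution

Row-reduce:
R1 ← R1 / (2).
R2 ← R2 − 1/5·R1.
R3 ← R3 + 21/5·R1.
R2 ← R2 / (-8/25).
R1 ← R1 + 9/10·R2.
R3 ← R3 − 8/25·R2.
Row 3 reduces to 0 = 1/2, a contradiction. The system is inconsistent.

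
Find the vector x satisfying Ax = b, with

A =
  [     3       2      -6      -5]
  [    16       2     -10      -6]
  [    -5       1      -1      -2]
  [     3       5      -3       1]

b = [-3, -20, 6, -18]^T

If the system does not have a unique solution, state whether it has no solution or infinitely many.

Row-reduce:
R1 ← R1 / (3).
R2 ← R2 − 16·R1.
R3 ← R3 + 5·R1.
R4 ← R4 − 3·R1.
R2 ← R2 / (-26/3).
R1 ← R1 − 2/3·R2.
R3 ← R3 − 13/3·R2.
R4 ← R4 − 3·R2.
Swap R3 and R4.
R3 ← R3 / (138/13).
R1 ← R1 + 4/13·R3.
R2 ← R2 + 33/13·R3.
Row 4 reduces to 0 = -1, a contradiction. The system is inconsistent.

no solution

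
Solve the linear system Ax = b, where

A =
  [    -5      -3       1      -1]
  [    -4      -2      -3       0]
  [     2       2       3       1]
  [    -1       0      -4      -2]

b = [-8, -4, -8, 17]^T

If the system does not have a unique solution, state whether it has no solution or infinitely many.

Row-reduce the augmented matrix:
R1 ← R1 / (-5).
R2 ← R2 + 4·R1.
R3 ← R3 − 2·R1.
R4 ← R4 + 1·R1.
R2 ← R2 / (2/5).
R1 ← R1 − 3/5·R2.
R3 ← R3 − 4/5·R2.
R4 ← R4 − 3/5·R2.
R3 ← R3 / (11).
R1 ← R1 − 11/2·R3.
R2 ← R2 + 19/2·R3.
R4 ← R4 − 3/2·R3.
R4 ← R4 / (-63/22).
R1 ← R1 + 1/2·R4.
R2 ← R2 − 25/22·R4.
R3 ← R3 + 1/11·R4.
Reading off the reduced rows gives x_1 = 3, x_2 = -1, x_3 = -2, x_4 = -6.

x_1 = 3, x_2 = -1, x_3 = -2, x_4 = -6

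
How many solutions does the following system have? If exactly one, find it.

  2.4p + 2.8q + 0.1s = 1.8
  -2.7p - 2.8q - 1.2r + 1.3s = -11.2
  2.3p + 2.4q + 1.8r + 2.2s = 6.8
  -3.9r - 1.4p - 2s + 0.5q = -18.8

Row-reduce the augmented matrix:
R1 ← R1 / (12/5).
R2 ← R2 + 27/10·R1.
R3 ← R3 − 23/10·R1.
R4 ← R4 + 7/5·R1.
R2 ← R2 / (7/20).
R1 ← R1 − 7/6·R2.
R3 ← R3 + 17/60·R2.
R4 ← R4 − 32/15·R2.
R3 ← R3 / (29/35).
R1 ← R1 − 4·R3.
R2 ← R2 + 24/7·R3.
R4 ← R4 − 239/70·R3.
R4 ← R4 / (-27763/1160).
R1 ← R1 + 590/29·R4.
R2 ← R2 − 2027/116·R4.
R3 ← R3 − 341/87·R4.
Reading off the reduced rows gives p = 2, q = -1, r = 5, s = -2.

p = 2, q = -1, r = 5, s = -2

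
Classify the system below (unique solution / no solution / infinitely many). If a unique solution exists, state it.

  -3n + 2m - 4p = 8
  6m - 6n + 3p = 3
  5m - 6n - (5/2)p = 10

no solution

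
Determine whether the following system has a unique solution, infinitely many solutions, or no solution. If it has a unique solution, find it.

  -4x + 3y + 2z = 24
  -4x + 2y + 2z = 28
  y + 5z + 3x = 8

Row-reduce the augmented matrix:
R1 ← R1 / (-4).
R2 ← R2 + 4·R1.
R3 ← R3 − 3·R1.
R2 ← R2 / (-1).
R1 ← R1 + 3/4·R2.
R3 ← R3 − 13/4·R2.
R3 ← R3 / (13/2).
R1 ← R1 + 1/2·R3.
Reading off the reduced rows gives x = -6, y = -4, z = 6.

x = -6, y = -4, z = 6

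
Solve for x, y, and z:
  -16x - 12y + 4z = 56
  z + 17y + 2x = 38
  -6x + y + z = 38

Row-reduce the augmented matrix:
R1 ← R1 / (-16).
R2 ← R2 − 2·R1.
R3 ← R3 + 6·R1.
R2 ← R2 / (31/2).
R1 ← R1 − 3/4·R2.
R3 ← R3 − 11/2·R2.
R3 ← R3 / (-32/31).
R1 ← R1 + 10/31·R3.
R2 ← R2 − 3/31·R3.
Reading off the reduced rows gives x = -6, y = 3, z = -1.

x = -6, y = 3, z = -1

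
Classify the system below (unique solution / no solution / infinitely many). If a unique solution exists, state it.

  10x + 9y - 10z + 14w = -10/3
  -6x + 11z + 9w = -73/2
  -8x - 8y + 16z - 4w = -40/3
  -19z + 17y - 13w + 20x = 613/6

x = 3, y = 1, z = 1/2, w = -8/3

Row-reduce the augmented matrix:
R1 ← R1 / (10).
R2 ← R2 + 6·R1.
R3 ← R3 + 8·R1.
R4 ← R4 − 20·R1.
R2 ← R2 / (27/5).
R1 ← R1 − 9/10·R2.
R3 ← R3 + 4/5·R2.
R4 ← R4 + 1·R2.
R3 ← R3 / (236/27).
R1 ← R1 + 11/6·R3.
R2 ← R2 − 25/27·R3.
R4 ← R4 − 52/27·R3.
R4 ← R4 / (-2356/59).
R1 ← R1 − 65/118·R4.
R2 ← R2 − 129/59·R4.
R3 ← R3 − 66/59·R4.
Reading off the reduced rows gives x = 3, y = 1, z = 1/2, w = -8/3.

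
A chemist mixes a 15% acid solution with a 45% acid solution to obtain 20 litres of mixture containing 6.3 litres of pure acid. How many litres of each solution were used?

litres of solution A: 9, litres of solution B: 11

Let a = litres of solution A, b = litres of solution B.
  a + b = 20
  (3/20)a + (9/20)b = 63/10
From equation 1: a = 20 − b.
Substitute into equation 2 and solve: b = 11.
Then a = 9.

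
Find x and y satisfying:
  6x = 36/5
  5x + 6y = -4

x = 6/5, y = -5/3

Row-reduce the augmented matrix:
R1 ← R1 / (6).
R2 ← R2 − 5·R1.
R2 ← R2 / (6).
Reading off the reduced rows gives x = 6/5, y = -5/3.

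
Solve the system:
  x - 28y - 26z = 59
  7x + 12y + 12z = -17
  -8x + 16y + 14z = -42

Row-reduce:
R2 ← R2 − 7·R1.
R3 ← R3 + 8·R1.
R2 ← R2 / (208).
R1 ← R1 + 28·R2.
R3 ← R3 + 208·R2.
Rank is 2 with 3 unknowns, leaving z free.

infinitely many solutions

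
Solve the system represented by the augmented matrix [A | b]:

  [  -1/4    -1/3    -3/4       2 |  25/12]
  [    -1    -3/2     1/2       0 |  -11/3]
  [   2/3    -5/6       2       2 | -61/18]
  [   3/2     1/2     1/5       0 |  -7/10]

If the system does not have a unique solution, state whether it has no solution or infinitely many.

x_1 = -4/3, x_2 = 3, x_3 = -1, x_4 = 1

Row-reduce the augmented matrix:
R1 ← R1 / (-1/4).
R2 ← R2 + 1·R1.
R3 ← R3 − 2/3·R1.
R4 ← R4 − 3/2·R1.
R2 ← R2 / (-1/6).
R1 ← R1 − 4/3·R2.
R3 ← R3 + 31/18·R2.
R4 ← R4 + 3/2·R2.
R3 ← R3 / (-217/6).
R1 ← R1 − 31·R3.
R2 ← R2 + 21·R3.
R4 ← R4 + 179/5·R3.
R4 ← R4 / (-1104/217).
R1 ← R1 − 36/7·R4.
R2 ← R2 + 132/31·R4.
R3 ← R3 + 540/217·R4.
Reading off the reduced rows gives x_1 = -4/3, x_2 = 3, x_3 = -1, x_4 = 1.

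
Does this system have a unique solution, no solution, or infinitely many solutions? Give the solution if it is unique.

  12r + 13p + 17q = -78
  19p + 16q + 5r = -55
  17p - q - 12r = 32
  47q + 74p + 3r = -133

p = -1, q = -1, r = -4

Row-reduce the augmented matrix:
R1 ← R1 / (13).
R2 ← R2 − 19·R1.
R3 ← R3 − 17·R1.
R4 ← R4 − 74·R1.
R2 ← R2 / (-115/13).
R1 ← R1 − 17/13·R2.
R3 ← R3 + 302/13·R2.
R4 ← R4 + 647/13·R2.
R3 ← R3 / (602/115).
R1 ← R1 + 107/115·R3.
R2 ← R2 − 163/115·R3.
R4 ← R4 − 602/115·R3.
R4 reduces to 0 = 0, so the extra equation is consistent.
Reading off the reduced rows gives p = -1, q = -1, r = -4.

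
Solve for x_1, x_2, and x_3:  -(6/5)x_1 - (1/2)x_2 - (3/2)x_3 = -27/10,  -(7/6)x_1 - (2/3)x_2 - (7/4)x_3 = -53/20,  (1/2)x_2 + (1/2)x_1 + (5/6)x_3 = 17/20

Row-reduce the augmented matrix:
R1 ← R1 / (-6/5).
R2 ← R2 + 7/6·R1.
R3 ← R3 − 1/2·R1.
R2 ← R2 / (-13/72).
R1 ← R1 − 5/12·R2.
R3 ← R3 − 7/24·R2.
R3 ← R3 / (-41/156).
R1 ← R1 − 15/26·R3.
R2 ← R2 − 21/13·R3.
Reading off the reduced rows gives x_1 = 3/2, x_2 = -9/5, x_3 = 6/5.

x_1 = 3/2, x_2 = -9/5, x_3 = 6/5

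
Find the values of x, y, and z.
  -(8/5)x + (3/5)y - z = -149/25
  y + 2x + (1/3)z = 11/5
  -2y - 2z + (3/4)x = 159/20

Row-reduce the augmented matrix:
R1 ← R1 / (-8/5).
R2 ← R2 − 2·R1.
R3 ← R3 − 3/4·R1.
R2 ← R2 / (7/4).
R1 ← R1 + 3/8·R2.
R3 ← R3 + 55/32·R2.
R3 ← R3 / (-283/84).
R1 ← R1 − 3/7·R3.
R2 ← R2 + 11/21·R3.
Reading off the reduced rows gives x = 13/5, y = -3, z = 0.

x = 13/5, y = -3, z = 0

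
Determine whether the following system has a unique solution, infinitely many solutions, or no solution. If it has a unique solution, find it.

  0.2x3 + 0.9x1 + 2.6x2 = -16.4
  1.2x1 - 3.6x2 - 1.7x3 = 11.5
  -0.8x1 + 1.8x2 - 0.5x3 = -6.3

x1 = -4, x2 = -5, x3 = 1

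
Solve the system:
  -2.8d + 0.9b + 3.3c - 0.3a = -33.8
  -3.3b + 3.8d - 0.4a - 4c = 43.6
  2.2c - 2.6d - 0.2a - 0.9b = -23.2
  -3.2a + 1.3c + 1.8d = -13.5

Row-reduce the augmented matrix:
R1 ← R1 / (-3/10).
R2 ← R2 + 2/5·R1.
R3 ← R3 + 1/5·R1.
R4 ← R4 + 16/5·R1.
R2 ← R2 / (-9/2).
R1 ← R1 + 3·R2.
R3 ← R3 + 3/2·R2.
R4 ← R4 + 48/5·R2.
R3 ← R3 / (14/5).
R1 ← R1 + 27/5·R3.
R2 ← R2 − 28/15·R3.
R4 ← R4 + 799/50·R3.
R4 ← R4 / (-3067/1050).
R1 ← R1 + 613/315·R4.
R2 ← R2 − 22/45·R4.
R3 ← R3 + 73/63·R4.
Reading off the reduced rows gives a = 5, b = -2, c = -5, d = 5.

a = 5, b = -2, c = -5, d = 5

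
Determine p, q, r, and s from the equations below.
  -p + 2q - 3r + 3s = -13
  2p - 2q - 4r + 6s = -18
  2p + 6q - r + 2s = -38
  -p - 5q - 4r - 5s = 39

p = -4, q = -4, r = 0, s = -3

Row-reduce the augmented matrix:
R1 ← R1 / (-1).
R2 ← R2 − 2·R1.
R3 ← R3 − 2·R1.
R4 ← R4 + 1·R1.
R2 ← R2 / (2).
R1 ← R1 + 2·R2.
R3 ← R3 − 10·R2.
R4 ← R4 + 7·R2.
R3 ← R3 / (43).
R1 ← R1 + 7·R3.
R2 ← R2 + 5·R3.
R4 ← R4 + 36·R3.
R4 ← R4 / (-410/43).
R1 ← R1 − 23/43·R4.
R2 ← R2 + 2/43·R4.
R3 ← R3 + 52/43·R4.
Reading off the reduced rows gives p = -4, q = -4, r = 0, s = -3.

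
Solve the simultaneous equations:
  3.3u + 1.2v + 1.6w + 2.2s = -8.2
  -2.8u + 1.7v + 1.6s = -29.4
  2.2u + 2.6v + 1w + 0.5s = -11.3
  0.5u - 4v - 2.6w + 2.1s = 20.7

u = 4, v = -6, w = -2, s = -5

Row-reduce the augmented matrix:
R1 ← R1 / (33/10).
R2 ← R2 + 14/5·R1.
R3 ← R3 − 11/5·R1.
R4 ← R4 − 1/2·R1.
R2 ← R2 / (299/110).
R1 ← R1 − 4/11·R2.
R3 ← R3 − 9/5·R2.
R4 ← R4 + 46/11·R2.
R3 ← R3 / (-4331/4485).
R1 ← R1 − 272/897·R3.
R2 ← R2 − 448/897·R3.
R4 ← R4 + 49/65·R3.
R4 ← R4 / (41780/4331).
R1 ← R1 + 3558/4331·R4.
R2 ← R2 + 1784/4331·R4.
R3 ← R3 − 29263/8662·R4.
Reading off the reduced rows gives u = 4, v = -6, w = -2, s = -5.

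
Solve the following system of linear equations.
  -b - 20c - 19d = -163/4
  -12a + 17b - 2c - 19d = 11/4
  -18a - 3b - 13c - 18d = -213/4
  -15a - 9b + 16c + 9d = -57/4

a = 1/2, b = 11/4, c = 0, d = 2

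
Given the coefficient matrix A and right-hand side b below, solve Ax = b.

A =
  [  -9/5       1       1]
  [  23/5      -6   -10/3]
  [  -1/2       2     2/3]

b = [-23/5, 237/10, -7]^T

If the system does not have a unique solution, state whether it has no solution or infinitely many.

Row-reduce:
R1 ← R1 / (-9/5).
R2 ← R2 − 23/5·R1.
R3 ← R3 + 1/2·R1.
R2 ← R2 / (-31/9).
R1 ← R1 + 5/9·R2.
R3 ← R3 − 31/18·R2.
Row 3 reduces to 0 = 1/4, a contradiction. The system is inconsistent.

no solution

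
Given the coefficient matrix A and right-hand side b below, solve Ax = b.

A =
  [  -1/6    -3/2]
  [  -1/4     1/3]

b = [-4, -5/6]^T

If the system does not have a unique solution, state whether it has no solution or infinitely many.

x_1 = 6, x_2 = 2

Row-reduce the augmented matrix:
R1 ← R1 / (-1/6).
R2 ← R2 + 1/4·R1.
R2 ← R2 / (31/12).
R1 ← R1 − 9·R2.
Reading off the reduced rows gives x_1 = 6, x_2 = 2.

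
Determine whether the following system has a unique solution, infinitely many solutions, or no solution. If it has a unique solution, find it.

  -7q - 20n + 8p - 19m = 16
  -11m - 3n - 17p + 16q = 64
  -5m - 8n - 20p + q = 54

Row-reduce:
R1 ← R1 / (-19).
R2 ← R2 + 11·R1.
R3 ← R3 + 5·R1.
R2 ← R2 / (163/19).
R1 ← R1 − 20/19·R2.
R3 ← R3 + 52/19·R2.
R3 ← R3 / (-4728/163).
R1 ← R1 − 364/163·R3.
R2 ← R2 + 411/163·R3.
Rank is 3 with 4 unknowns, leaving q free.

infinitely many solutions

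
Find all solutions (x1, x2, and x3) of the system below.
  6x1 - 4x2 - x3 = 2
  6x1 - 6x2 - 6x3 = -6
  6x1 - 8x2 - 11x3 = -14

Row-reduce:
R1 ← R1 / (6).
R2 ← R2 − 6·R1.
R3 ← R3 − 6·R1.
R2 ← R2 / (-2).
R1 ← R1 + 2/3·R2.
R3 ← R3 + 4·R2.
Rank is 2 with 3 unknowns, leaving x3 free.

infinitely many solutions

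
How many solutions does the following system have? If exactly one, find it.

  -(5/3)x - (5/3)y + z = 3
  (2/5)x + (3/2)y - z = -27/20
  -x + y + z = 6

x = -3/2, y = 3/2, z = 3

Row-reduce the augmented matrix:
R1 ← R1 / (-5/3).
R2 ← R2 − 2/5·R1.
R3 ← R3 + 1·R1.
R2 ← R2 / (11/10).
R1 ← R1 − 1·R2.
R3 ← R3 − 2·R2.
R3 ← R3 / (98/55).
R1 ← R1 − 1/11·R3.
R2 ← R2 + 38/55·R3.
Reading off the reduced rows gives x = -3/2, y = 3/2, z = 3.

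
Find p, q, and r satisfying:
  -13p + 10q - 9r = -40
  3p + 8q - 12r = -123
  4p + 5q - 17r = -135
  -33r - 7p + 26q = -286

p = -5, q = -6, r = 5

Row-reduce the augmented matrix:
R1 ← R1 / (-13).
R2 ← R2 − 3·R1.
R3 ← R3 − 4·R1.
R4 ← R4 + 7·R1.
R2 ← R2 / (134/13).
R1 ← R1 + 10/13·R2.
R3 ← R3 − 105/13·R2.
R4 ← R4 − 268/13·R2.
R3 ← R3 / (-1171/134).
R1 ← R1 + 24/67·R3.
R2 ← R2 + 183/134·R3.
R4 reduces to 0 = 0, so the extra equation is consistent.
Reading off the reduced rows gives p = -5, q = -6, r = 5.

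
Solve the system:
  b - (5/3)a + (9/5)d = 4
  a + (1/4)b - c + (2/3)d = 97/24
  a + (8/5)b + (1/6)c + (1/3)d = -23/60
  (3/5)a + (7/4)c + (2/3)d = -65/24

a = 0, b = -1/2, c = -5/2, d = 5/2

Row-reduce the augmented matrix:
R1 ← R1 / (-5/3).
R2 ← R2 − 1·R1.
R3 ← R3 − 1·R1.
R4 ← R4 − 3/5·R1.
R2 ← R2 / (17/20).
R1 ← R1 + 3/5·R2.
R3 ← R3 − 11/5·R2.
R4 ← R4 − 9/25·R2.
R3 ← R3 / (281/102).
R1 ← R1 + 12/17·R3.
R2 ← R2 + 20/17·R3.
R4 ← R4 − 739/340·R3.
R4 ← R4 / (318926/105375).
R1 ← R1 + 4519/7025·R4.
R2 ← R2 − 3068/4215·R4.
R3 ← R3 + 7924/7025·R4.
Reading off the reduced rows gives a = 0, b = -1/2, c = -5/2, d = 5/2.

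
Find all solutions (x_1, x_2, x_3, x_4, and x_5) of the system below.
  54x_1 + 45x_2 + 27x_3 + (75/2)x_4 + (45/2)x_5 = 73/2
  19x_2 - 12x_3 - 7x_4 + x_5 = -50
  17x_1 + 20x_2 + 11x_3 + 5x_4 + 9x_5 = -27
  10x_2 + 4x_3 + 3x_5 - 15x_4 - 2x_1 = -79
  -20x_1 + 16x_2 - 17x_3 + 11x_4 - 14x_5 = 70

no solution

Row-reduce:
R1 ← R1 / (54).
R3 ← R3 − 17·R1.
R4 ← R4 + 2·R1.
R5 ← R5 + 20·R1.
R2 ← R2 / (19).
R1 ← R1 − 5/6·R2.
R3 ← R3 − 35/6·R2.
R4 ← R4 − 35/3·R2.
R5 ← R5 − 98/3·R2.
R3 ← R3 / (235/38).
R1 ← R1 − 39/38·R3.
R2 ← R2 + 12/19·R3.
R4 ← R4 − 235/19·R3.
R5 ← R5 − 259/19·R3.
Swap R4 and R5.
R4 ← R4 / (13307/282).
R1 ← R1 − 1501/846·R4.
R2 ← R2 + 119/141·R4.
R3 ← R3 + 637/846·R4.
Row 5 reduces to 0 = -2/3, a contradiction. The system is inconsistent.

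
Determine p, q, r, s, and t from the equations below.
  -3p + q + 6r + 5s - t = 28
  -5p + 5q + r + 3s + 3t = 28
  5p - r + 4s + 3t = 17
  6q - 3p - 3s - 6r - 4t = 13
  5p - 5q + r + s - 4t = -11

Row-reduce the augmented matrix:
R1 ← R1 / (-3).
R2 ← R2 + 5·R1.
R3 ← R3 − 5·R1.
R4 ← R4 + 3·R1.
R5 ← R5 − 5·R1.
R2 ← R2 / (10/3).
R1 ← R1 + 1/3·R2.
R3 ← R3 − 5/3·R2.
R4 ← R4 − 5·R2.
R5 ← R5 + 10/3·R2.
R3 ← R3 / (27/2).
R1 ← R1 + 29/10·R3.
R2 ← R2 + 27/10·R3.
R4 ← R4 − 3/2·R3.
R5 ← R5 − 2·R3.
R4 ← R4 / (-5/3).
R1 ← R1 − 46/45·R4.
R2 ← R2 − 7/5·R4.
R3 ← R3 − 10/9·R4.
R5 ← R5 − 16/9·R4.
R5 ← R5 / (-57/5).
R1 ← R1 + 137/25·R5.
R2 ← R2 + 533/75·R5.
R3 ← R3 + 20/3·R5.
R4 ← R4 − 89/15·R5.
Reading off the reduced rows gives p = 2, q = 6, r = 2, s = 3, t = -1.

p = 2, q = 6, r = 2, s = 3, t = -1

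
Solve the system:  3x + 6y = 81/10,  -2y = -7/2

x = -4/5, y = 7/4

Row-reduce the augmented matrix:
R1 ← R1 / (3).
R2 ← R2 / (-2).
R1 ← R1 − 2·R2.
Reading off the reduced rows gives x = -4/5, y = 7/4.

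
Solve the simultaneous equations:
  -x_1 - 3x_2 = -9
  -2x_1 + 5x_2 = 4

x_1 = 3, x_2 = 2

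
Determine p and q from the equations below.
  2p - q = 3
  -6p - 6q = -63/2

From equation 1: q = -3 + 2·p.
Substitute into equation 2 and solve: p = 11/4.
Then q = 5/2.

p = 11/4, q = 5/2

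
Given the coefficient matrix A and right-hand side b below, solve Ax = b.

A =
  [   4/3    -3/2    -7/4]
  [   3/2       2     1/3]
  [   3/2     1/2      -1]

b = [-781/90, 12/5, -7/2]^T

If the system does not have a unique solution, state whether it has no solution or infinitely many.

Row-reduce the augmented matrix:
R1 ← R1 / (4/3).
R2 ← R2 − 3/2·R1.
R3 ← R3 − 3/2·R1.
R2 ← R2 / (59/16).
R1 ← R1 + 9/8·R2.
R3 ← R3 − 35/16·R2.
R3 ← R3 / (-281/708).
R1 ← R1 + 36/59·R3.
R2 ← R2 − 221/354·R3.
Reading off the reduced rows gives x_1 = -4/3, x_2 = 9/5, x_3 = 12/5.

x_1 = -4/3, x_2 = 9/5, x_3 = 12/5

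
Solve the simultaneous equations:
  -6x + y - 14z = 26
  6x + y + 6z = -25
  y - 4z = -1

Row-reduce:
R1 ← R1 / (-6).
R2 ← R2 − 6·R1.
R2 ← R2 / (2).
R1 ← R1 + 1/6·R2.
R3 ← R3 − 1·R2.
Row 3 reduces to 0 = -3/2, a contradiction. The system is inconsistent.

no solution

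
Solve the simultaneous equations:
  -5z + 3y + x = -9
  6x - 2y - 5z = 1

Row-reduce:
R2 ← R2 − 6·R1.
R2 ← R2 / (-20).
R1 ← R1 − 3·R2.
Rank is 2 with 3 unknowns, leaving z free.

infinitely many solutions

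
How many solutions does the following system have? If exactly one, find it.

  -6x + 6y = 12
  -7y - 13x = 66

x = -4, y = -2

Row-reduce the augmented matrix:
R1 ← R1 / (-6).
R2 ← R2 + 13·R1.
R2 ← R2 / (-20).
R1 ← R1 + 1·R2.
Reading off the reduced rows gives x = -4, y = -2.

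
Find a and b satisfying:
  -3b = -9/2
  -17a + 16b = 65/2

Row-reduce the augmented matrix:
Swap R1 and R2.
R1 ← R1 / (-17).
R2 ← R2 / (-3).
R1 ← R1 + 16/17·R2.
Reading off the reduced rows gives a = -1/2, b = 3/2.

a = -1/2, b = 3/2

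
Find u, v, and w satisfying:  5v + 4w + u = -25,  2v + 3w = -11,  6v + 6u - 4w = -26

Row-reduce the augmented matrix:
R3 ← R3 − 6·R1.
R2 ← R2 / (2).
R1 ← R1 − 5·R2.
R3 ← R3 + 24·R2.
R3 ← R3 / (8).
R1 ← R1 + 7/2·R3.
R2 ← R2 − 3/2·R3.
Reading off the reduced rows gives u = -1, v = -4, w = -1.

u = -1, v = -4, w = -1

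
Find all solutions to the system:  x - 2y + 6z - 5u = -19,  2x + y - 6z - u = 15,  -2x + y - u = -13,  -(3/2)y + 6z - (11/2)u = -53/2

no solution

Row-reduce:
R2 ← R2 − 2·R1.
R3 ← R3 + 2·R1.
R2 ← R2 / (5).
R1 ← R1 + 2·R2.
R3 ← R3 + 3·R2.
R4 ← R4 + 3/2·R2.
R3 ← R3 / (6/5).
R1 ← R1 + 6/5·R3.
R2 ← R2 + 18/5·R3.
R4 ← R4 − 3/5·R3.
Row 4 reduces to 0 = -1, a contradiction. The system is inconsistent.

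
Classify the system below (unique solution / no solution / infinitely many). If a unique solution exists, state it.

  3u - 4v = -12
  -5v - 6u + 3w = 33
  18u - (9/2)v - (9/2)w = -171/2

Row-reduce:
R1 ← R1 / (3).
R2 ← R2 + 6·R1.
R3 ← R3 − 18·R1.
R2 ← R2 / (-13).
R1 ← R1 + 4/3·R2.
R3 ← R3 − 39/2·R2.
Rank is 2 with 3 unknowns, leaving w free.

infinitely many solutions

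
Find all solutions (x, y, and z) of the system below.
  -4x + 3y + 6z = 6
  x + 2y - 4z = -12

infinitely many solutions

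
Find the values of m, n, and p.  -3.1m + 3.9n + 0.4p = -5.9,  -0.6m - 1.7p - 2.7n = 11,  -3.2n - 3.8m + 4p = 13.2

m = -2, n = -3, p = -1

Row-reduce the augmented matrix:
R1 ← R1 / (-31/10).
R2 ← R2 + 3/5·R1.
R3 ← R3 + 19/5·R1.
R2 ← R2 / (-1071/310).
R1 ← R1 + 39/31·R2.
R3 ← R3 + 1237/155·R2.
R3 ← R3 / (40781/5355).
R1 ← R1 − 185/357·R3.
R2 ← R2 − 551/1071·R3.
Reading off the reduced rows gives m = -2, n = -3, p = -1.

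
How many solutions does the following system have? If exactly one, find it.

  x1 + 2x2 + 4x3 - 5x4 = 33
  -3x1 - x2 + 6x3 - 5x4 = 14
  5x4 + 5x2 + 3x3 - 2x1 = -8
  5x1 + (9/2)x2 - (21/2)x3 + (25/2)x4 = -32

Row-reduce:
R2 ← R2 + 3·R1.
R3 ← R3 + 2·R1.
R4 ← R4 − 5·R1.
R2 ← R2 / (5).
R1 ← R1 − 2·R2.
R3 ← R3 − 9·R2.
R4 ← R4 + 11/2·R2.
R3 ← R3 / (-107/5).
R1 ← R1 + 16/5·R3.
R2 ← R2 − 18/5·R3.
R4 ← R4 + 107/10·R3.
Rank is 3 with 4 unknowns, leaving x4 free.

infinitely many solutions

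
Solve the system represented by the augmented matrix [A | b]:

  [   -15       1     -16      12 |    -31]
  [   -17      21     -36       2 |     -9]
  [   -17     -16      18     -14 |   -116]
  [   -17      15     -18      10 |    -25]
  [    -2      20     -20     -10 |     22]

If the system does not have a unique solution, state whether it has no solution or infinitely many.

x_1 = 4, x_2 = 1, x_3 = -1, x_4 = 1

Row-reduce the augmented matrix:
R1 ← R1 / (-15).
R2 ← R2 + 17·R1.
R3 ← R3 + 17·R1.
R4 ← R4 + 17·R1.
R5 ← R5 + 2·R1.
R2 ← R2 / (298/15).
R1 ← R1 + 1/15·R2.
R3 ← R3 + 257/15·R2.
R4 ← R4 − 208/15·R2.
R5 ← R5 − 298/15·R2.
R3 ← R3 / (3088/149).
R1 ← R1 − 150/149·R3.
R2 ← R2 + 134/149·R3.
R4 ← R4 − 1878/149·R3.
R4 ← R4 / (42253/1544).
R1 ← R1 − 1525/1544·R4.
R2 ← R2 + 3421/1544·R4.
R3 ← R3 + 5603/3088·R4.
R5 reduces to 0 = 0, so the extra equation is consistent.
Reading off the reduced rows gives x_1 = 4, x_2 = 1, x_3 = -1, x_4 = 1.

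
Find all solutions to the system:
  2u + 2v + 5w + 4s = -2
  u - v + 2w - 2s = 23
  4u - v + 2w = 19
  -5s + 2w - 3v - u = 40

Row-reduce the augmented matrix:
R1 ← R1 / (2).
R2 ← R2 − 1·R1.
R3 ← R3 − 4·R1.
R4 ← R4 + 1·R1.
R2 ← R2 / (-2).
R1 ← R1 − 1·R2.
R3 ← R3 + 5·R2.
R4 ← R4 + 2·R2.
R3 ← R3 / (-27/4).
R1 ← R1 − 9/4·R3.
R2 ← R2 − 1/4·R3.
R4 ← R4 − 5·R3.
R4 ← R4 / (67/27).
R1 ← R1 − 2/3·R4.
R2 ← R2 − 56/27·R4.
R3 ← R3 + 8/27·R4.
Reading off the reduced rows gives u = 2, v = -3, w = 4, s = -5.

u = 2, v = -3, w = 4, s = -5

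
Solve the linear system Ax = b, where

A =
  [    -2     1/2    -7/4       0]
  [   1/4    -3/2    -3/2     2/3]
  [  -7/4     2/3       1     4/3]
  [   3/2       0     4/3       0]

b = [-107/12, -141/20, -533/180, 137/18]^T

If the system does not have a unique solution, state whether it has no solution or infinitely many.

x_1 = 3, x_2 = 7/3, x_3 = 7/3, x_4 = -6/5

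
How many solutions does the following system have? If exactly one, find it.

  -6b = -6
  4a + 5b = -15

a = -5, b = 1

Row-reduce the augmented matrix:
Swap R1 and R2.
R1 ← R1 / (4).
R2 ← R2 / (-6).
R1 ← R1 − 5/4·R2.
Reading off the reduced rows gives a = -5, b = 1.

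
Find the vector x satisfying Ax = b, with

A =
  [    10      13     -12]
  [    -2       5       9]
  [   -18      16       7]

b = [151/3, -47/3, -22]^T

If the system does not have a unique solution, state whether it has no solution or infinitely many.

Row-reduce the augmented matrix:
R1 ← R1 / (10).
R2 ← R2 + 2·R1.
R3 ← R3 + 18·R1.
R2 ← R2 / (38/5).
R1 ← R1 − 13/10·R2.
R3 ← R3 − 197/5·R2.
R3 ← R3 / (-1855/38).
R1 ← R1 + 177/76·R3.
R2 ← R2 − 33/38·R3.
Reading off the reduced rows gives x_1 = 4/3, x_2 = 1, x_3 = -2.

x_1 = 4/3, x_2 = 1, x_3 = -2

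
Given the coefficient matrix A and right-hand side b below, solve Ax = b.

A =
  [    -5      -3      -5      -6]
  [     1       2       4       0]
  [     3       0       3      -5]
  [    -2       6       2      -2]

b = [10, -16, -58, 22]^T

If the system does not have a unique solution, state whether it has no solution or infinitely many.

x_1 = -6, x_2 = 5, x_3 = -5, x_4 = 5

Row-reduce the augmented matrix:
R1 ← R1 / (-5).
R2 ← R2 − 1·R1.
R3 ← R3 − 3·R1.
R4 ← R4 + 2·R1.
R2 ← R2 / (7/5).
R1 ← R1 − 3/5·R2.
R3 ← R3 + 9/5·R2.
R4 ← R4 − 36/5·R2.
R3 ← R3 / (27/7).
R1 ← R1 + 2/7·R3.
R2 ← R2 − 15/7·R3.
R4 ← R4 + 80/7·R3.
R4 ← R4 / (-634/27).
R1 ← R1 − 26/27·R4.
R2 ← R2 − 43/9·R4.
R3 ← R3 + 71/27·R4.
Reading off the reduced rows gives x_1 = -6, x_2 = 5, x_3 = -5, x_4 = 5.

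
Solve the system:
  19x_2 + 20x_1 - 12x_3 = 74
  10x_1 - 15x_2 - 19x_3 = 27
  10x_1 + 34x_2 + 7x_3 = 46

no solution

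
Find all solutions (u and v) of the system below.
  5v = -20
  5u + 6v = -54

u = -6, v = -4

Row-reduce the augmented matrix:
Swap R1 and R2.
R1 ← R1 / (5).
R2 ← R2 / (5).
R1 ← R1 − 6/5·R2.
Reading off the reduced rows gives u = -6, v = -4.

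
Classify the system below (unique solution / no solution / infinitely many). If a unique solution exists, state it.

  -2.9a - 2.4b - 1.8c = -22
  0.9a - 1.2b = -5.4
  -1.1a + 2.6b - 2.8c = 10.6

Row-reduce the augmented matrix:
R1 ← R1 / (-29/10).
R2 ← R2 − 9/10·R1.
R3 ← R3 + 11/10·R1.
R2 ← R2 / (-282/145).
R1 ← R1 − 24/29·R2.
R3 ← R3 − 509/145·R2.
R3 ← R3 / (-1469/470).
R1 ← R1 − 18/47·R3.
R2 ← R2 − 27/94·R3.
Reading off the reduced rows gives a = 2, b = 6, c = 1.

a = 2, b = 6, c = 1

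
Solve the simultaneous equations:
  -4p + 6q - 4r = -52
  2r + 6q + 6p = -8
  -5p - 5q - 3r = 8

p = 5, q = -6, r = -1

Row-reduce the augmented matrix:
R1 ← R1 / (-4).
R2 ← R2 − 6·R1.
R3 ← R3 + 5·R1.
R2 ← R2 / (15).
R1 ← R1 + 3/2·R2.
R3 ← R3 + 25/2·R2.
R3 ← R3 / (-4/3).
R1 ← R1 − 3/5·R3.
R2 ← R2 + 4/15·R3.
Reading off the reduced rows gives p = 5, q = -6, r = -1.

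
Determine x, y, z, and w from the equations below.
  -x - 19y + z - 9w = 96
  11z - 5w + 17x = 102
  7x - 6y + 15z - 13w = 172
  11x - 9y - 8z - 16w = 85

x = 1, y = -2, z = 5, w = -6

Row-reduce the augmented matrix:
R1 ← R1 / (-1).
R2 ← R2 − 17·R1.
R3 ← R3 − 7·R1.
R4 ← R4 − 11·R1.
R2 ← R2 / (-323).
R1 ← R1 − 19·R2.
R3 ← R3 + 139·R2.
R4 ← R4 + 218·R2.
R3 ← R3 / (3214/323).
R1 ← R1 − 11/17·R3.
R2 ← R2 + 28/323·R3.
R4 ← R4 + 5135/323·R3.
R4 ← R4 / (-33994/1607).
R1 ← R1 − 364/1607·R4.
R2 ← R2 − 674/1607·R4.
R3 ← R3 + 1293/1607·R4.
Reading off the reduced rows gives x = 1, y = -2, z = 5, w = -6.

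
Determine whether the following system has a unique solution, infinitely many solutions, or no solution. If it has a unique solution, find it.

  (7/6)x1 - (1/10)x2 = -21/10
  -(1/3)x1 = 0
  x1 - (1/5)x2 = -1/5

no solution

Row-reduce:
R1 ← R1 / (7/6).
R2 ← R2 + 1/3·R1.
R3 ← R3 − 1·R1.
R2 ← R2 / (-1/35).
R1 ← R1 + 3/35·R2.
R3 ← R3 + 4/35·R2.
Row 3 reduces to 0 = 4, a contradiction. The system is inconsistent.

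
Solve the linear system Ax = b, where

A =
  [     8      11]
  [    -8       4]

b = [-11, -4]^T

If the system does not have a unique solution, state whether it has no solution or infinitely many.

x_1 = 0, x_2 = -1

Row-reduce the augmented matrix:
R1 ← R1 / (8).
R2 ← R2 + 8·R1.
R2 ← R2 / (15).
R1 ← R1 − 11/8·R2.
Reading off the reduced rows gives x_1 = 0, x_2 = -1.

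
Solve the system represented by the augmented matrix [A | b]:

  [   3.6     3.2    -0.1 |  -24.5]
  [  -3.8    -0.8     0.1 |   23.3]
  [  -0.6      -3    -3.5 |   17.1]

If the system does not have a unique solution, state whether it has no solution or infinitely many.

Row-reduce the augmented matrix:
R1 ← R1 / (18/5).
R2 ← R2 + 19/5·R1.
R3 ← R3 + 3/5·R1.
R2 ← R2 / (116/45).
R1 ← R1 − 8/9·R2.
R3 ← R3 + 37/15·R2.
R3 ← R3 / (-8171/2320).
R1 ← R1 + 3/116·R3.
R2 ← R2 + 1/464·R3.
Reading off the reduced rows gives x_1 = -6, x_2 = -1, x_3 = -3.

x_1 = -6, x_2 = -1, x_3 = -3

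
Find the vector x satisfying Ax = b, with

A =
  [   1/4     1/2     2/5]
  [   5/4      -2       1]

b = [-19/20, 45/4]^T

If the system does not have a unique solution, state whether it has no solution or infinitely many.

infinitely many solutions

Row-reduce:
R1 ← R1 / (1/4).
R2 ← R2 − 5/4·R1.
R2 ← R2 / (-9/2).
R1 ← R1 − 2·R2.
Rank is 2 with 3 unknowns, leaving x_3 free.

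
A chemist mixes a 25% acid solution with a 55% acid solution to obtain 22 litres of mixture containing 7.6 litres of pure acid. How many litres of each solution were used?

Let a = litres of solution A, b = litres of solution B.
  a + b = 22
  (1/4)a + (11/20)b = 38/5
Row-reduce the augmented matrix:
R2 ← R2 − 1/4·R1.
R2 ← R2 / (3/10).
R1 ← R1 − 1·R2.
Reading off the reduced rows gives a = 15, b = 7.

litres of solution A: 15, litres of solution B: 7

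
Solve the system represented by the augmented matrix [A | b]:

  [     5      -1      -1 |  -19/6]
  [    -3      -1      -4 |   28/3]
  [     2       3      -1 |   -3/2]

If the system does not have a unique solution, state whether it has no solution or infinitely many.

Row-reduce the augmented matrix:
R1 ← R1 / (5).
R2 ← R2 + 3·R1.
R3 ← R3 − 2·R1.
R2 ← R2 / (-8/5).
R1 ← R1 + 1/5·R2.
R3 ← R3 − 17/5·R2.
R3 ← R3 / (-83/8).
R1 ← R1 − 3/8·R3.
R2 ← R2 − 23/8·R3.
Reading off the reduced rows gives x_1 = -1, x_2 = -1/3, x_3 = -3/2.

x_1 = -1, x_2 = -1/3, x_3 = -3/2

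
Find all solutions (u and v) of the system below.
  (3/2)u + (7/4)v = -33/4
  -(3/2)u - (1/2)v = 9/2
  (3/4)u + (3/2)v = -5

Row-reduce:
R1 ← R1 / (3/2).
R2 ← R2 + 3/2·R1.
R3 ← R3 − 3/4·R1.
R2 ← R2 / (5/4).
R1 ← R1 − 7/6·R2.
R3 ← R3 − 5/8·R2.
Row 3 reduces to 0 = 1, a contradiction. The system is inconsistent.

no solution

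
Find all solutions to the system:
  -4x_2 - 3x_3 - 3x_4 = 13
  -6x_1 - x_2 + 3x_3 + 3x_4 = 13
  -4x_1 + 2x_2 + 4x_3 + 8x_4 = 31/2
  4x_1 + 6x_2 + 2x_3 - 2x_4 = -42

Row-reduce:
Swap R1 and R2.
R1 ← R1 / (-6).
R3 ← R3 + 4·R1.
R4 ← R4 − 4·R1.
R2 ← R2 / (-4).
R1 ← R1 − 1/6·R2.
R3 ← R3 − 8/3·R2.
R4 ← R4 − 16/3·R2.
R3 ← R3 / (4).
R1 ← R1 + 5/8·R3.
R2 ← R2 − 3/4·R3.
R4 ← R4 + 4·R3.
Row 4 reduces to 0 = -1/2, a contradiction. The system is inconsistent.

no solution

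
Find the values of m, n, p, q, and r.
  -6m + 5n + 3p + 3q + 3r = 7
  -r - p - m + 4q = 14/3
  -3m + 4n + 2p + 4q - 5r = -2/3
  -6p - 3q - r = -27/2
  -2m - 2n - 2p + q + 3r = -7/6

Row-reduce the augmented matrix:
R1 ← R1 / (-6).
R2 ← R2 + 1·R1.
R3 ← R3 + 3·R1.
R5 ← R5 + 2·R1.
R2 ← R2 / (-5/6).
R1 ← R1 + 5/6·R2.
R3 ← R3 − 3/2·R2.
R5 ← R5 + 11/3·R2.
R3 ← R3 / (-11/5).
R1 ← R1 − 1·R3.
R2 ← R2 − 9/5·R3.
R4 ← R4 + 6·R3.
R5 ← R5 − 18/5·R3.
R4 ← R4 / (-27).
R2 ← R2 − 3·R4.
R3 ← R3 + 4·R4.
R5 ← R5 + 1·R4.
R5 ← R5 / (-2182/297).
R1 ← R1 + 35/11·R5.
R2 ← R2 + 302/99·R5.
R3 ← R3 − 182/297·R5.
R4 ← R4 + 265/297·R5.
Reading off the reduced rows gives m = 8/3, n = 3/2, p = 2/3, q = 5/2, r = 2.

m = 8/3, n = 3/2, p = 2/3, q = 5/2, r = 2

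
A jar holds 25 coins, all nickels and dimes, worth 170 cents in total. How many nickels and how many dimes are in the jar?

Let n = nickels, d = dimes.
  n + d = 25
  5n + 10d = 170
Row-reduce the augmented matrix:
R2 ← R2 − 5·R1.
R2 ← R2 / (5).
R1 ← R1 − 1·R2.
Reading off the reduced rows gives n = 16, d = 9.

nickels: 16, dimes: 9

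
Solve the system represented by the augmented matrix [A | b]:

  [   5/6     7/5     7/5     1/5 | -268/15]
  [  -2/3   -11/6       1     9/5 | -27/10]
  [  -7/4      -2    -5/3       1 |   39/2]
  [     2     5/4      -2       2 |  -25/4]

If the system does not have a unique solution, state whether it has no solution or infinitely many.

x_1 = -2, x_2 = -5, x_3 = -6, x_4 = -4

Row-reduce the augmented matrix:
R1 ← R1 / (5/6).
R2 ← R2 + 2/3·R1.
R3 ← R3 + 7/4·R1.
R4 ← R4 − 2·R1.
R2 ← R2 / (-107/150).
R1 ← R1 − 42/25·R2.
R3 ← R3 − 47/50·R2.
R4 ← R4 + 211/100·R2.
R3 ← R3 / (2611/642).
R1 ← R1 − 714/107·R3.
R2 ← R2 + 318/107·R3.
R4 ← R4 + 2489/214·R3.
R4 ← R4 / (93601/13055).
R1 ← R1 + 3192/1865·R4.
R2 ← R2 − 2316/13055·R4.
R3 ← R3 − 12849/13055·R4.
Reading off the reduced rows gives x_1 = -2, x_2 = -5, x_3 = -6, x_4 = -4.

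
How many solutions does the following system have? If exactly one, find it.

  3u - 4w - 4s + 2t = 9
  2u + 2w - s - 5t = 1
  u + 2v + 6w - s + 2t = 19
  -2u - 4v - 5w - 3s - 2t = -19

infinitely many solutions

Row-reduce:
R1 ← R1 / (3).
R2 ← R2 − 2·R1.
R3 ← R3 − 1·R1.
R4 ← R4 + 2·R1.
Swap R2 and R3.
R2 ← R2 / (2).
R4 ← R4 + 4·R2.
R3 ← R3 / (14/3).
R1 ← R1 + 4/3·R3.
R2 ← R2 − 11/3·R3.
R4 ← R4 − 7·R3.
R4 ← R4 / (-15/2).
R1 ← R1 + 6/7·R4.
R2 ← R2 + 8/7·R4.
R3 ← R3 − 5/14·R4.
Rank is 4 with 5 unknowns, leaving t free.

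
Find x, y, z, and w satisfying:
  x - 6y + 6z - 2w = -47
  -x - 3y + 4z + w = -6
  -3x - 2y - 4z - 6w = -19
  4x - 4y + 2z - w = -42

x = -5, y = 3, z = -2, w = 6

Row-reduce the augmented matrix:
R2 ← R2 + 1·R1.
R3 ← R3 + 3·R1.
R4 ← R4 − 4·R1.
R2 ← R2 / (-9).
R1 ← R1 + 6·R2.
R3 ← R3 + 20·R2.
R4 ← R4 − 20·R2.
R3 ← R3 / (-74/9).
R1 ← R1 + 2/3·R3.
R2 ← R2 + 10/9·R3.
R4 ← R4 − 2/9·R3.
R4 ← R4 / (167/37).
R1 ← R1 + 20/37·R4.
R2 ← R2 − 53/37·R4.
R3 ← R3 − 44/37·R4.
Reading off the reduced rows gives x = -5, y = 3, z = -2, w = 6.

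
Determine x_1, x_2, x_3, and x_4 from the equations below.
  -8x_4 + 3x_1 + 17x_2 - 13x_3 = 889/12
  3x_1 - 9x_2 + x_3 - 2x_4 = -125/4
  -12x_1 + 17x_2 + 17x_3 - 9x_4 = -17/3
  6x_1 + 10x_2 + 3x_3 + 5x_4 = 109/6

x_1 = -3/4, x_2 = 8/3, x_3 = -3, x_4 = 1

Row-reduce the augmented matrix:
R1 ← R1 / (3).
R2 ← R2 − 3·R1.
R3 ← R3 + 12·R1.
R4 ← R4 − 6·R1.
R2 ← R2 / (-26).
R1 ← R1 − 17/3·R2.
R3 ← R3 − 85·R2.
R4 ← R4 + 24·R2.
R3 ← R3 / (140/13).
R1 ← R1 + 50/39·R3.
R2 ← R2 + 7/13·R3.
R4 ← R4 − 209/13·R3.
R4 ← R4 / (3317/70).
R1 ← R1 + 82/21·R4.
R2 ← R2 + 13/10·R4.
R3 ← R3 + 139/70·R4.
Reading off the reduced rows gives x_1 = -3/4, x_2 = 8/3, x_3 = -3, x_4 = 1.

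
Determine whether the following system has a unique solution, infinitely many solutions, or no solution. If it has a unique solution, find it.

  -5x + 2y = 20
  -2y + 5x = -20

infinitely many solutions

Row-reduce:
R1 ← R1 / (-5).
R2 ← R2 − 5·R1.
Rank is 1 with 2 unknowns, leaving y free.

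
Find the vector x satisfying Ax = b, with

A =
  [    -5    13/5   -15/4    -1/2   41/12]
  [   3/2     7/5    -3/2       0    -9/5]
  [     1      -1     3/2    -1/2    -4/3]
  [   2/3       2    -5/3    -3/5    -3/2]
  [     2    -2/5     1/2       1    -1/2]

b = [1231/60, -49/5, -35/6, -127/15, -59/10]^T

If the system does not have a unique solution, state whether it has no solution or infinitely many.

infinitely many solutions

Row-reduce:
R1 ← R1 / (-5).
R2 ← R2 − 3/2·R1.
R3 ← R3 − 1·R1.
R4 ← R4 − 2/3·R1.
R5 ← R5 − 2·R1.
R2 ← R2 / (109/50).
R1 ← R1 + 13/25·R2.
R3 ← R3 + 12/25·R2.
R4 ← R4 − 176/75·R2.
R5 ← R5 − 16/25·R2.
R3 ← R3 / (75/436).
R1 ← R1 − 27/218·R3.
R2 ← R2 + 525/436·R3.
R4 ← R4 − 431/654·R3.
R5 ← R5 + 25/109·R3.
R4 ← R4 / (48/25).
R1 ← R1 − 13/25·R4.
R2 ← R2 + 9/2·R4.
R3 ← R3 + 92/25·R4.
Rank is 4 with 5 unknowns, leaving x_5 free.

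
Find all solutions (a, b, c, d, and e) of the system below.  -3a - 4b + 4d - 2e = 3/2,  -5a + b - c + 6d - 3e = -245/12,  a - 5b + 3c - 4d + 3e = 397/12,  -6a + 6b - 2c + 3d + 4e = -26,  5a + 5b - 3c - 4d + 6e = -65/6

Row-reduce the augmented matrix:
R1 ← R1 / (-3).
R2 ← R2 + 5·R1.
R3 ← R3 − 1·R1.
R4 ← R4 + 6·R1.
R5 ← R5 − 5·R1.
R2 ← R2 / (23/3).
R1 ← R1 − 4/3·R2.
R3 ← R3 + 19/3·R2.
R4 ← R4 − 14·R2.
R5 ← R5 + 5/3·R2.
R3 ← R3 / (50/23).
R1 ← R1 − 4/23·R3.
R2 ← R2 + 3/23·R3.
R4 ← R4 + 4/23·R3.
R5 ← R5 + 74/23·R3.
R4 ← R4 / (-101/25).
R1 ← R1 + 24/25·R4.
R2 ← R2 + 7/25·R4.
R3 ← R3 + 37/25·R4.
R5 ← R5 + 56/25·R4.
R5 ← R5 / (241/101).
R1 ← R1 + 142/101·R5.
R2 ← R2 + 33/101·R5.
R3 ← R3 + 160/101·R5.
R4 ← R4 + 190/101·R5.
Reading off the reduced rows gives a = -2/3, b = -3, c = 2, d = -3, e = 1/4.

a = -2/3, b = -3, c = 2, d = -3, e = 1/4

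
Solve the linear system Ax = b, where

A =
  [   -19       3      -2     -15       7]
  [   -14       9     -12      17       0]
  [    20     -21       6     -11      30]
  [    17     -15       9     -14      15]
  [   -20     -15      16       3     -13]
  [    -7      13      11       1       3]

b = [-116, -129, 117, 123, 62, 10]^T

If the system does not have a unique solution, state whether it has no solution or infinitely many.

Row-reduce the augmented matrix:
R1 ← R1 / (-19).
R2 ← R2 + 14·R1.
R3 ← R3 − 20·R1.
R4 ← R4 − 17·R1.
R5 ← R5 + 20·R1.
R6 ← R6 + 7·R1.
R2 ← R2 / (129/19).
R1 ← R1 + 3/19·R2.
R3 ← R3 + 339/19·R2.
R4 ← R4 + 234/19·R2.
R5 ← R5 + 345/19·R2.
R6 ← R6 − 226/19·R2.
R3 ← R3 / (-1022/43).
R1 ← R1 + 6/43·R3.
R2 ← R2 + 200/129·R3.
R4 ← R4 + 511/43·R3.
R5 ← R5 + 432/43·R3.
R6 ← R6 − 3893/129·R3.
Swap R4 and R5.
R4 ← R4 / (37802/511).
R1 ← R1 − 596/511·R4.
R2 ← R2 − 547/511·R4.
R3 ← R3 + 1009/511·R4.
R6 ← R6 − 8671/511·R4.
Swap R5 and R6.
R5 ← R5 / (1884049/37802).
R1 ← R1 − 1307/18901·R5.
R2 ← R2 + 63247/37802·R5.
R3 ← R3 + 82503/37802·R5.
R4 ← R4 + 22601/37802·R5.
R6 reduces to 0 = 0, so the extra equation is consistent.
Reading off the reduced rows gives x_1 = 4, x_2 = -2, x_3 = 6, x_4 = 1, x_5 = -1.

x_1 = 4, x_2 = -2, x_3 = 6, x_4 = 1, x_5 = -1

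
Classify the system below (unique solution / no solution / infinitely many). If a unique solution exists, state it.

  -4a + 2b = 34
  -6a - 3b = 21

Row-reduce the augmented matrix:
R1 ← R1 / (-4).
R2 ← R2 + 6·R1.
R2 ← R2 / (-6).
R1 ← R1 + 1/2·R2.
Reading off the reduced rows gives a = -6, b = 5.

a = -6, b = 5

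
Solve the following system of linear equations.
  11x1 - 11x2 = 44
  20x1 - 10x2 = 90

x1 = 5, x2 = 1

Row-reduce the augmented matrix:
R1 ← R1 / (11).
R2 ← R2 − 20·R1.
R2 ← R2 / (10).
R1 ← R1 + 1·R2.
Reading off the reduced rows gives x1 = 5, x2 = 1.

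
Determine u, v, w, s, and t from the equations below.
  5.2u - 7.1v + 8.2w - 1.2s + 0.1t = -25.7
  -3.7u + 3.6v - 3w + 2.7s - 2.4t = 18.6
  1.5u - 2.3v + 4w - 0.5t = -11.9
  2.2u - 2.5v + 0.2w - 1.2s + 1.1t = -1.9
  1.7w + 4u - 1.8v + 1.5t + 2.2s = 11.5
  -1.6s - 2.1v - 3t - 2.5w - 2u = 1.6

Row-reduce the augmented matrix:
R1 ← R1 / (26/5).
R2 ← R2 + 37/10·R1.
R3 ← R3 − 3/2·R1.
R4 ← R4 − 11/5·R1.
R5 ← R5 − 4·R1.
R6 ← R6 + 2·R1.
R2 ← R2 / (-151/104).
R1 ← R1 + 71/52·R2.
R3 ← R3 + 131/520·R2.
R4 ← R4 − 131/260·R2.
R5 ← R5 − 238/65·R2.
R6 ← R6 + 314/65·R2.
R3 ← R3 / (4314/3775).
R1 ← R1 + 822/755·R3.
R2 ← R2 + 1474/755·R3.
R4 ← R4 + 8628/3775·R3.
R5 ← R5 − 19183/7550·R3.
R6 ← R6 + 66269/7550·R3.
Swap R4 and R5.
R4 ← R4 / (222067/28760).
R1 ← R1 + 2793/1438·R4.
R2 ← R2 + 1765/1438·R4.
R3 ← R3 − 65/2876·R4.
R6 ← R6 + 230241/28760·R4.
Swap R5 and R6.
R5 ← R5 / (-552431/1110335).
R1 ← R1 − 231132/222067·R5.
R2 ← R2 − 161565/222067·R5.
R3 ← R3 + 21533/222067·R5.
R4 ← R4 + 120002/222067·R5.
R6 reduces to 0 = 0, so the extra equation is consistent.
Reading off the reduced rows gives u = 0, v = -2, w = -4, s = 6, t = 1.

u = 0, v = -2, w = -4, s = 6, t = 1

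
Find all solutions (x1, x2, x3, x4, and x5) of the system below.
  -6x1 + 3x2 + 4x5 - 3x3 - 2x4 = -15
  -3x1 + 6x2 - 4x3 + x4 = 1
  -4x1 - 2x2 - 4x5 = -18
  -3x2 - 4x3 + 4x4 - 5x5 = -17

infinitely many solutions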